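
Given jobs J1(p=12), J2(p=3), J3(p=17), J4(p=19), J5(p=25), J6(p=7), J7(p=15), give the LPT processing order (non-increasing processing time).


LPT: sort by longest processing time first
  J5: p=25
  J4: p=19
  J3: p=17
  J7: p=15
  J1: p=12
  J6: p=7
  J2: p=3
Order: J5 → J4 → J3 → J7 → J1 → J6 → J2


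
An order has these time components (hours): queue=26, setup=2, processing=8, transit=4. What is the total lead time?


Lead time = queue + setup + processing + transit
= 26 + 2 + 8 + 4
= 40 hours


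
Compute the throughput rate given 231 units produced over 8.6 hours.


Throughput = units / time
= 231 / 8.6
= 26.9 units/hour


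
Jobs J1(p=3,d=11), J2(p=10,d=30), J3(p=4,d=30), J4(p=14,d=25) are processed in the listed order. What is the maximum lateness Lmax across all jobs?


Lateness per job (L = C - d):
  J1: C=3, d=11, L=-8
  J2: C=13, d=30, L=-17
  J3: C=17, d=30, L=-13
  J4: C=31, d=25, L=6
Lmax = max(-8, -17, -13, 6)
= 6


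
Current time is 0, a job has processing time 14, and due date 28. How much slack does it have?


Slack = due - current_time - processing
= 28 - 0 - 14
= 14


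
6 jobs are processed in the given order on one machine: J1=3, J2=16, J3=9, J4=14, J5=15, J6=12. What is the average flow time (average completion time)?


Completion times:
  J1: completes at 3
  J2: completes at 19
  J3: completes at 28
  J4: completes at 42
  J5: completes at 57
  J6: completes at 69
Sum = 218
Average = 218/6
= 36.33


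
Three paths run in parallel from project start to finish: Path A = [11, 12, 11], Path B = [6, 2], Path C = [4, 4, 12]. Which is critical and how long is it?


Path A: 11 + 12 + 11 = 34
Path B: 6 + 2 = 8
Path C: 4 + 4 + 12 = 20
Critical path = longest = max(34, 8, 20)
= 34 (Path A)


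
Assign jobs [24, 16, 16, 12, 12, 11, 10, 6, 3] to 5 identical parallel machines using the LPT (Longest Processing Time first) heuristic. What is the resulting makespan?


Jobs (LPT sorted): [24, 16, 16, 12, 12, 11, 10, 6, 3]
Machines: 5
  J=24 → Machine 1 (load: 0+24=24)
  J=16 → Machine 2 (load: 0+16=16)
  J=16 → Machine 3 (load: 0+16=16)
  J=12 → Machine 4 (load: 0+12=12)
  J=12 → Machine 5 (load: 0+12=12)
  J=11 → Machine 4 (load: 12+11=23)
  J=10 → Machine 5 (load: 12+10=22)
  J=6 → Machine 2 (load: 16+6=22)
  J=3 → Machine 3 (load: 16+3=19)
Machine loads: [24, 22, 19, 23, 22]
Makespan = max = 24 time units


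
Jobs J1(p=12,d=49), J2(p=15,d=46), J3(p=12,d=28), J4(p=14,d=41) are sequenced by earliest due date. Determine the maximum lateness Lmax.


EDD order: J3 → J4 → J2 → J1
Completion and lateness:
  J3: C=12, d=28, L=12-28=-16
  J4: C=26, d=41, L=26-41=-15
  J2: C=41, d=46, L=41-46=-5
  J1: C=53, d=49, L=53-49=4
Lmax = max(-16, -15, -5, 4)
= 4


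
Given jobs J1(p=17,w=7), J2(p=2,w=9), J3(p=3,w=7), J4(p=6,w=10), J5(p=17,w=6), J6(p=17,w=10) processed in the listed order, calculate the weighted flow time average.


Completion times:
  J1: C=17, w×C=7×17=119
  J2: C=19, w×C=9×19=171
  J3: C=22, w×C=7×22=154
  J4: C=28, w×C=10×28=280
  J5: C=45, w×C=6×45=270
  J6: C=62, w×C=10×62=620
Sum w×C = 1614
Sum w = 49
Weighted avg = 1614/49
= 32.94


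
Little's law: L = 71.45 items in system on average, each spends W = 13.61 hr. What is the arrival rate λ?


Little's law: L = λW → λ = L / W
= 71.45 / 13.61
= 5.25 per hour


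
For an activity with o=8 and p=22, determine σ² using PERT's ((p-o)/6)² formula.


σ² = ((p - o) / 6)² = (p - o)² / 36
= (22 - 8)² / 36
= 14² / 36
= 196 / 36
= 5.4444


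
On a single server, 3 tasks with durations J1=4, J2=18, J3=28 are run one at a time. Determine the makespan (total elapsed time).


Sequential makespan: sum all processing times
= 4 + 18 + 28
= 50 time units


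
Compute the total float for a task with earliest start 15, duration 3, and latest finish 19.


EF = ES + duration = 15 + 3 = 18
LS = LF - duration = 19 - 3 = 16
Total Float = LF - EF = 19 - 18
(or LS - ES = 16 - 15)
= 1


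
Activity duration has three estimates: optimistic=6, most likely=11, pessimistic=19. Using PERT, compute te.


te = (o + 4m + p) / 6
= (6 + 4×11 + 19) / 6
= (6 + 44 + 19) / 6
= 69 / 6
= 11.50


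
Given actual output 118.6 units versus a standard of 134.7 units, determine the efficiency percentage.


Efficiency = (actual / standard) × 100
= (118.6 / 134.7) × 100
= 88.0%


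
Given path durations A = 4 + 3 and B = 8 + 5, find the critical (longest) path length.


Path A: 4 + 3 = 7
Path B: 8 + 5 = 13
Critical path = longest = max(7, 13)
= 13 (Path B)


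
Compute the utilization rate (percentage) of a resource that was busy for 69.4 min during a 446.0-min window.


Utilization = busy / total × 100
= 69.4 / 446.0 × 100
= 15.6%


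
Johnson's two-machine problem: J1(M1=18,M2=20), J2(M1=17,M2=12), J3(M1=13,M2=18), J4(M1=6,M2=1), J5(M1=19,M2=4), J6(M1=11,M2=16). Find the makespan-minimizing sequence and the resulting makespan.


Johnson's rule:
Group 1 (M1≤M2, sort by M1): ['J6', 'J3', 'J1']
Group 2 (M1>M2, sort desc M2): ['J2', 'J5', 'J4']
Sequence: J6 → J3 → J1 → J2 → J5 → J4
Makespan calculation:
  J6: M1 done=11, M2 done=27
  J3: M1 done=24, M2 done=45
  J1: M1 done=42, M2 done=65
  J2: M1 done=59, M2 done=77
  J5: M1 done=78, M2 done=82
  J4: M1 done=84, M2 done=85
= Sequence: J6 → J3 → J1 → J2 → J5 → J4, Makespan: 85


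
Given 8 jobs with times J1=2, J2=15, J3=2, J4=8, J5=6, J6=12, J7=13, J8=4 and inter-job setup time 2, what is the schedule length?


Makespan = Σ processing + (n-1) × setup
= (2 + 15 + 2 + 8 + 6 + 12 + 13 + 4) + (8-1)×2
= 62 + 14
= 76 time units


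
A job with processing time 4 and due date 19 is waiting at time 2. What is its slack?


Slack = due - current_time - processing
= 19 - 2 - 4
= 13


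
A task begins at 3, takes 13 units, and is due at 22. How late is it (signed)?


Completion = 3 + 13 = 16
Lateness = C - d = 16 - 22
= -6


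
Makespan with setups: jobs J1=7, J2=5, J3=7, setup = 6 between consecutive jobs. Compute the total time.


Makespan = Σ processing + (n-1) × setup
= (7 + 5 + 7) + (3-1)×6
= 19 + 12
= 31 time units


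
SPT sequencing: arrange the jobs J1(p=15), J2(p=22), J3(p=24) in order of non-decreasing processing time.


SPT: sort by shortest processing time
  J1: p=15
  J2: p=22
  J3: p=24
Order: J1 → J2 → J3


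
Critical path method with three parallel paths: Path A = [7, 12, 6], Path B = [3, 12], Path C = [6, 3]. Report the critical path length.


Path A: 7 + 12 + 6 = 25
Path B: 3 + 12 = 15
Path C: 6 + 3 = 9
Critical path = longest = max(25, 15, 9)
= 25 (Path A)


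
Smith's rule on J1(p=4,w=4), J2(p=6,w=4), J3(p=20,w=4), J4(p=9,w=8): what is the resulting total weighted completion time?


WSPT order (by p/w): J1 → J4 → J2 → J3
  J1: C=4, w·C=4×4=16
  J4: C=13, w·C=8×13=104
  J2: C=19, w·C=4×19=76
  J3: C=39, w·C=4×39=156
Σ w·C = 352
= 352


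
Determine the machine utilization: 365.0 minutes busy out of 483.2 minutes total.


Utilization = busy / total × 100
= 365.0 / 483.2 × 100
= 75.5%


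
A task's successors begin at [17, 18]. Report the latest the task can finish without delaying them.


LF = min of all successor start times
Successors start at: [17, 18]
LF = min(17, 18)
= 17


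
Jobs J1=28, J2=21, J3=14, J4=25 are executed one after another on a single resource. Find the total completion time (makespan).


Sequential makespan: sum all processing times
= 28 + 21 + 14 + 25
= 88 time units


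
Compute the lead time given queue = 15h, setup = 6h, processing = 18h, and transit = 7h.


Lead time = queue + setup + processing + transit
= 15 + 6 + 18 + 7
= 46 hours


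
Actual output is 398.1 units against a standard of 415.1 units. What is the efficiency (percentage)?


Efficiency = (actual / standard) × 100
= (398.1 / 415.1) × 100
= 95.9%


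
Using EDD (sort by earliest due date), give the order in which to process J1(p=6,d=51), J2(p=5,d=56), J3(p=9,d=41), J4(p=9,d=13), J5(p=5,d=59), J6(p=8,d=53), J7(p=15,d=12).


EDD: sort by earliest due date
  J7: d=12, p=15
  J4: d=13, p=9
  J3: d=41, p=9
  J1: d=51, p=6
  J6: d=53, p=8
  J2: d=56, p=5
  J5: d=59, p=5
Order: J7 → J4 → J3 → J1 → J6 → J2 → J5


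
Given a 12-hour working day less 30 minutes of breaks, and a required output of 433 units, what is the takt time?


Available = 12×60 - 30 = 690 min
Takt time = 690 / 433
= 1.59 min/unit


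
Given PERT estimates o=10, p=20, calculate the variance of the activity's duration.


σ² = ((p - o) / 6)² = (p - o)² / 36
= (20 - 10)² / 36
= 10² / 36
= 100 / 36
= 2.7778


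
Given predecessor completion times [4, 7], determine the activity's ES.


ES = max of all predecessor completion times
Predecessors: [4, 7]
ES = max(4, 7)
= 7


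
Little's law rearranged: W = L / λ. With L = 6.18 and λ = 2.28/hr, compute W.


Little's law: L = λW → W = L / λ
= 6.18 / 2.28
= 2.71 hours


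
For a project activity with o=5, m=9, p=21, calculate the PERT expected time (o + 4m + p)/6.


te = (o + 4m + p) / 6
= (5 + 4×9 + 21) / 6
= (5 + 36 + 21) / 6
= 62 / 6
= 10.33


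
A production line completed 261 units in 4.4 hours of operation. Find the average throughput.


Throughput = units / time
= 261 / 4.4
= 59.3 units/hour


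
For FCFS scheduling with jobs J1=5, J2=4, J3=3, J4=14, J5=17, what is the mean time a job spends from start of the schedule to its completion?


Completion times:
  J1: completes at 5
  J2: completes at 9
  J3: completes at 12
  J4: completes at 26
  J5: completes at 43
Sum = 95
Average = 95/5
= 19.00


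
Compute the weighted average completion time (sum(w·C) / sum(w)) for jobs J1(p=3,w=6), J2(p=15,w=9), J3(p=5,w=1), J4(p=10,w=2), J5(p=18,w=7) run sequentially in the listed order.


Completion times:
  J1: C=3, w×C=6×3=18
  J2: C=18, w×C=9×18=162
  J3: C=23, w×C=1×23=23
  J4: C=33, w×C=2×33=66
  J5: C=51, w×C=7×51=357
Sum w×C = 626
Sum w = 25
Weighted avg = 626/25
= 25.04


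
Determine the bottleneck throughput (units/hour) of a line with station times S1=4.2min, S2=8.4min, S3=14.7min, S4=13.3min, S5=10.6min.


Bottleneck = longest station time
Station times: [4.2, 8.4, 14.7, 13.3, 10.6]
Max = 14.7 min
Rate = 60 / 14.7
= 4.08 units/hour (bottleneck: 14.7min)


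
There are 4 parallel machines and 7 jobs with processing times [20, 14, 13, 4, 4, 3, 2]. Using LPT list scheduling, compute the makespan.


Jobs (LPT sorted): [20, 14, 13, 4, 4, 3, 2]
Machines: 4
  J=20 → Machine 1 (load: 0+20=20)
  J=14 → Machine 2 (load: 0+14=14)
  J=13 → Machine 3 (load: 0+13=13)
  J=4 → Machine 4 (load: 0+4=4)
  J=4 → Machine 4 (load: 4+4=8)
  J=3 → Machine 4 (load: 8+3=11)
  J=2 → Machine 4 (load: 11+2=13)
Machine loads: [20, 14, 13, 13]
Makespan = max = 20 time units


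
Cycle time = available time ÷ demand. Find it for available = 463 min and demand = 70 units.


Cycle time = available time / demand
= 463 / 70
= 6.61 min/unit


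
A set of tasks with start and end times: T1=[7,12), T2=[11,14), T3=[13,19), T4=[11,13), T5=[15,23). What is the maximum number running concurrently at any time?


Check each time point for overlaps:
  t=11: 3 tasks active (T1, T2, T4)
Max concurrent = 3


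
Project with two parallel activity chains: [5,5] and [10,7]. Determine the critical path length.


Path A: 5 + 5 = 10
Path B: 10 + 7 = 17
Critical path = longest = max(10, 17)
= 17 (Path B)


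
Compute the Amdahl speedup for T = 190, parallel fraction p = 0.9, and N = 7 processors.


Amdahl's law: T_p = T × ((1-p) + p/N)
= 190 × ((1-0.9) + 0.9/7)
= 190 × (0.10 + 0.1286)
= 190 × 0.2286
= 43.43
Speedup = 190/43.43
= 4.38×


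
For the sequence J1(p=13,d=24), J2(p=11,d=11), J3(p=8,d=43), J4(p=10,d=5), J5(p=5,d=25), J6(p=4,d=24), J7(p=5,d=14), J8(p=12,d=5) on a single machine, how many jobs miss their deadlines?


Completion vs due date:
  J1: C=13, d=24 → on time
  J2: C=24, d=11 → TARDY
  J3: C=32, d=43 → on time
  J4: C=42, d=5 → TARDY
  J5: C=47, d=25 → TARDY
  J6: C=51, d=24 → TARDY
  J7: C=56, d=14 → TARDY
  J8: C=68, d=5 → TARDY
Tardy jobs: J2, J4, J5, J6, J7, J8
Count = 6


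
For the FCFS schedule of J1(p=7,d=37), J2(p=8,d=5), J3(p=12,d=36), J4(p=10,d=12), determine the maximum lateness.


Lateness per job (L = C - d):
  J1: C=7, d=37, L=-30
  J2: C=15, d=5, L=10
  J3: C=27, d=36, L=-9
  J4: C=37, d=12, L=25
Lmax = max(-30, 10, -9, 25)
= 25


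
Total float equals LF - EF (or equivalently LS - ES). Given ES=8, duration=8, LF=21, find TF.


EF = ES + duration = 8 + 8 = 16
LS = LF - duration = 21 - 8 = 13
Total Float = LF - EF = 21 - 16
(or LS - ES = 13 - 8)
= 5


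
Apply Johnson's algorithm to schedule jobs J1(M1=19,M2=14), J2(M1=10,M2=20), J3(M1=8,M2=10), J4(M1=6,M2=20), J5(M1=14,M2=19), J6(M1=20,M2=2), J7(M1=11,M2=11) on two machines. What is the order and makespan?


Johnson's rule:
Group 1 (M1≤M2, sort by M1): ['J4', 'J3', 'J2', 'J7', 'J5']
Group 2 (M1>M2, sort desc M2): ['J1', 'J6']
Sequence: J4 → J3 → J2 → J7 → J5 → J1 → J6
Makespan calculation:
  J4: M1 done=6, M2 done=26
  J3: M1 done=14, M2 done=36
  J2: M1 done=24, M2 done=56
  J7: M1 done=35, M2 done=67
  J5: M1 done=49, M2 done=86
  J1: M1 done=68, M2 done=100
  J6: M1 done=88, M2 done=102
= Sequence: J4 → J3 → J2 → J7 → J5 → J1 → J6, Makespan: 102


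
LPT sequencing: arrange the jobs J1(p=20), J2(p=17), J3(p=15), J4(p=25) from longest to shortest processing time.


LPT: sort by longest processing time first
  J4: p=25
  J1: p=20
  J2: p=17
  J3: p=15
Order: J4 → J1 → J2 → J3


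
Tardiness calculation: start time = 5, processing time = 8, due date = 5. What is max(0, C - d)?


Completion = start + processing = 5 + 8 = 13
Tardiness = max(0, C - d) = max(0, 13 - 5)
= max(0, 8)
= 8


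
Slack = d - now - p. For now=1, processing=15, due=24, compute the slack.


Slack = due - current_time - processing
= 24 - 1 - 15
= 8


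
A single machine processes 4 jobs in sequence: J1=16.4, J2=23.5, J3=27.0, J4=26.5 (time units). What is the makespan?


Sequential makespan: sum all processing times
= 16.4 + 23.5 + 27.0 + 26.5
= 93.4 time units


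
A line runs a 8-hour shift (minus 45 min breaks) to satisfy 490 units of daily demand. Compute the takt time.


Available = 8×60 - 45 = 435 min
Takt time = 435 / 490
= 0.89 min/unit


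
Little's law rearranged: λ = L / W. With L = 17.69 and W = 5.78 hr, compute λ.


Little's law: L = λW → λ = L / W
= 17.69 / 5.78
= 3.06 per hour


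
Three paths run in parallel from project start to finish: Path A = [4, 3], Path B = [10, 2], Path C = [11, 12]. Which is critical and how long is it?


Path A: 4 + 3 = 7
Path B: 10 + 2 = 12
Path C: 11 + 12 = 23
Critical path = longest = max(7, 12, 23)
= 23 (Path C)


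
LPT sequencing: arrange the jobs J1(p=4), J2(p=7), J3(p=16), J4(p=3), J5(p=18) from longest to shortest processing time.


LPT: sort by longest processing time first
  J5: p=18
  J3: p=16
  J2: p=7
  J1: p=4
  J4: p=3
Order: J5 → J3 → J2 → J1 → J4


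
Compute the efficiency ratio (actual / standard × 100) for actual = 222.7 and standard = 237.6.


Efficiency = (actual / standard) × 100
= (222.7 / 237.6) × 100
= 93.7%


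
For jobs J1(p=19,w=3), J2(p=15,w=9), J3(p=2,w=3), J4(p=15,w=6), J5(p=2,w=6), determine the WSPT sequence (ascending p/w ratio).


WSPT (Smith's rule): sort by p/w ascending
  J5: p/w = 2/6 = 0.333
  J3: p/w = 2/3 = 0.667
  J2: p/w = 15/9 = 1.667
  J4: p/w = 15/6 = 2.500
  J1: p/w = 19/3 = 6.333
Order: J5 → J3 → J2 → J4 → J1


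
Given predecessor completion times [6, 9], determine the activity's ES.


ES = max of all predecessor completion times
Predecessors: [6, 9]
ES = max(6, 9)
= 9


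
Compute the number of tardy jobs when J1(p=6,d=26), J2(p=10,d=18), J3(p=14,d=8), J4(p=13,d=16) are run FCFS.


Completion vs due date:
  J1: C=6, d=26 → on time
  J2: C=16, d=18 → on time
  J3: C=30, d=8 → TARDY
  J4: C=43, d=16 → TARDY
Tardy jobs: J3, J4
Count = 2


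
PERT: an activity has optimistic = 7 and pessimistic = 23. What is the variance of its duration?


σ² = ((p - o) / 6)² = (p - o)² / 36
= (23 - 7)² / 36
= 16² / 36
= 256 / 36
= 7.1111


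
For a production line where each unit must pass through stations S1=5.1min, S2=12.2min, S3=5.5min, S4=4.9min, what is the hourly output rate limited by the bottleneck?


Bottleneck = longest station time
Station times: [5.1, 12.2, 5.5, 4.9]
Max = 12.2 min
Rate = 60 / 12.2
= 4.92 units/hour (bottleneck: 12.2min)


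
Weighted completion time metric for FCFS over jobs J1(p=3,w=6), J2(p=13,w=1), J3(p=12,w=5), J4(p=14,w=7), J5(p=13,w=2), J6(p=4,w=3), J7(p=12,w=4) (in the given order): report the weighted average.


Completion times:
  J1: C=3, w×C=6×3=18
  J2: C=16, w×C=1×16=16
  J3: C=28, w×C=5×28=140
  J4: C=42, w×C=7×42=294
  J5: C=55, w×C=2×55=110
  J6: C=59, w×C=3×59=177
  J7: C=71, w×C=4×71=284
Sum w×C = 1039
Sum w = 28
Weighted avg = 1039/28
= 37.11


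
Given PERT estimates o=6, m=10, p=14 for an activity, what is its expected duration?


te = (o + 4m + p) / 6
= (6 + 4×10 + 14) / 6
= (6 + 40 + 14) / 6
= 60 / 6
= 10.00


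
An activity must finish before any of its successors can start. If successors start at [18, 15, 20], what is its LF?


LF = min of all successor start times
Successors start at: [18, 15, 20]
LF = min(18, 15, 20)
= 15


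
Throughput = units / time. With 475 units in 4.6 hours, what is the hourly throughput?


Throughput = units / time
= 475 / 4.6
= 103.3 units/hour


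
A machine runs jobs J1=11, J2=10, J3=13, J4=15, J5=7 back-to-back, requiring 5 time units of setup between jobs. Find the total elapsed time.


Makespan = Σ processing + (n-1) × setup
= (11 + 10 + 13 + 15 + 7) + (5-1)×5
= 56 + 20
= 76 time units


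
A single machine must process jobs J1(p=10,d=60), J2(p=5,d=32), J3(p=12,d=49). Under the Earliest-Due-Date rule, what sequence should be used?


EDD: sort by earliest due date
  J2: d=32, p=5
  J3: d=49, p=12
  J1: d=60, p=10
Order: J2 → J3 → J1


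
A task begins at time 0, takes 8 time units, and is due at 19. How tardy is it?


Completion = start + processing = 0 + 8 = 8
Tardiness = max(0, C - d) = max(0, 8 - 19)
= max(0, -11)
= 0


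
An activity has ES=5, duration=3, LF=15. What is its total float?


EF = ES + duration = 5 + 3 = 8
LS = LF - duration = 15 - 3 = 12
Total Float = LF - EF = 15 - 8
(or LS - ES = 12 - 5)
= 7


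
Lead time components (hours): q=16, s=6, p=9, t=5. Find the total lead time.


Lead time = queue + setup + processing + transit
= 16 + 6 + 9 + 5
= 36 hours


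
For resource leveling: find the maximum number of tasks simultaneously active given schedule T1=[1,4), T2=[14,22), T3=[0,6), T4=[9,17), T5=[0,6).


Check each time point for overlaps:
  t=1: 3 tasks active (T1, T3, T5)
Max concurrent = 3


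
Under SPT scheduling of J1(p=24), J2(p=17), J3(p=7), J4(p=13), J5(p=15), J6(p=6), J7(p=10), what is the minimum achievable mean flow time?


SPT order: J6 → J3 → J7 → J4 → J5 → J2 → J1
Completion times:
  J6: C=6
  J3: C=13
  J7: C=23
  J4: C=36
  J5: C=51
  J2: C=68
  J1: C=92
Sum = 289, n = 7
Mean flow = 289/7
= 41.29


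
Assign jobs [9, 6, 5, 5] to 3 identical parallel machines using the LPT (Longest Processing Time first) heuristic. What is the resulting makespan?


Jobs (LPT sorted): [9, 6, 5, 5]
Machines: 3
  J=9 → Machine 1 (load: 0+9=9)
  J=6 → Machine 2 (load: 0+6=6)
  J=5 → Machine 3 (load: 0+5=5)
  J=5 → Machine 3 (load: 5+5=10)
Machine loads: [9, 6, 10]
Makespan = max = 10 time units


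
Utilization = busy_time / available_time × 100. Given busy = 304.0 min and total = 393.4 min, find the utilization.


Utilization = busy / total × 100
= 304.0 / 393.4 × 100
= 77.3%


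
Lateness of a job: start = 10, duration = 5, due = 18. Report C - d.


Completion = 10 + 5 = 15
Lateness = C - d = 15 - 18
= -3


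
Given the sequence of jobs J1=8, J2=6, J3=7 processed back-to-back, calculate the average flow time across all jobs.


Completion times:
  J1: completes at 8
  J2: completes at 14
  J3: completes at 21
Sum = 43
Average = 43/3
= 14.33


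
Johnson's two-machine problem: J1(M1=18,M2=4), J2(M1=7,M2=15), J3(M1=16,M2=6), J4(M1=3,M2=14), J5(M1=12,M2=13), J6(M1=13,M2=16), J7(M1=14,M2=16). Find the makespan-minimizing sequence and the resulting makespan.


Johnson's rule:
Group 1 (M1≤M2, sort by M1): ['J4', 'J2', 'J5', 'J6', 'J7']
Group 2 (M1>M2, sort desc M2): ['J3', 'J1']
Sequence: J4 → J2 → J5 → J6 → J7 → J3 → J1
Makespan calculation:
  J4: M1 done=3, M2 done=17
  J2: M1 done=10, M2 done=32
  J5: M1 done=22, M2 done=45
  J6: M1 done=35, M2 done=61
  J7: M1 done=49, M2 done=77
  J3: M1 done=65, M2 done=83
  J1: M1 done=83, M2 done=87
= Sequence: J4 → J2 → J5 → J6 → J7 → J3 → J1, Makespan: 87


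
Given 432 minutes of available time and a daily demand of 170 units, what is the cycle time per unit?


Cycle time = available time / demand
= 432 / 170
= 2.54 min/unit


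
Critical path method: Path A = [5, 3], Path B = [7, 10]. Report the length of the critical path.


Path A: 5 + 3 = 8
Path B: 7 + 10 = 17
Critical path = longest = max(8, 17)
= 17 (Path B)


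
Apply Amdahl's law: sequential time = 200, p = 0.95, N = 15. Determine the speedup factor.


Amdahl's law: T_p = T × ((1-p) + p/N)
= 200 × ((1-0.95) + 0.95/15)
= 200 × (0.05 + 0.0633)
= 200 × 0.1133
= 22.67
Speedup = 200/22.67
= 8.82×


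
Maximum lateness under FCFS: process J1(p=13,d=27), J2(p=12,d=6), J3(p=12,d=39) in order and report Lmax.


Lateness per job (L = C - d):
  J1: C=13, d=27, L=-14
  J2: C=25, d=6, L=19
  J3: C=37, d=39, L=-2
Lmax = max(-14, 19, -2)
= 19


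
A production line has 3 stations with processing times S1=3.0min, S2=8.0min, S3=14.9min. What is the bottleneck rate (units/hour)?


Bottleneck = longest station time
Station times: [3.0, 8.0, 14.9]
Max = 14.9 min
Rate = 60 / 14.9
= 4.03 units/hour (bottleneck: 14.9min)


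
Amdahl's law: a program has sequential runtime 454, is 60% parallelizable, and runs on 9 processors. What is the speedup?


Amdahl's law: T_p = T × ((1-p) + p/N)
= 454 × ((1-0.6) + 0.6/9)
= 454 × (0.40 + 0.0667)
= 454 × 0.4667
= 211.87
Speedup = 454/211.87
= 2.14×


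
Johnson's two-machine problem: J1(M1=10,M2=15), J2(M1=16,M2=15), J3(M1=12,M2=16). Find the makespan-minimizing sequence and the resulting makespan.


Johnson's rule:
Group 1 (M1≤M2, sort by M1): ['J1', 'J3']
Group 2 (M1>M2, sort desc M2): ['J2']
Sequence: J1 → J3 → J2
Makespan calculation:
  J1: M1 done=10, M2 done=25
  J3: M1 done=22, M2 done=41
  J2: M1 done=38, M2 done=56
= Sequence: J1 → J3 → J2, Makespan: 56


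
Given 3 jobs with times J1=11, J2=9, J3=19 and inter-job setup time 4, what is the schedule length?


Makespan = Σ processing + (n-1) × setup
= (11 + 9 + 19) + (3-1)×4
= 39 + 8
= 47 time units


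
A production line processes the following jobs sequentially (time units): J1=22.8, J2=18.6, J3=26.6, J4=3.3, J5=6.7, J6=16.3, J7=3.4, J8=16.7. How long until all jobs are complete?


Sequential makespan: sum all processing times
= 22.8 + 18.6 + 26.6 + 3.3 + 6.7 + 16.3 + 3.4 + 16.7
= 114.4 time units


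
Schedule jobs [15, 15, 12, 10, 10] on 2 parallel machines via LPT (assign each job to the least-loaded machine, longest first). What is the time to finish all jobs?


Jobs (LPT sorted): [15, 15, 12, 10, 10]
Machines: 2
  J=15 → Machine 1 (load: 0+15=15)
  J=15 → Machine 2 (load: 0+15=15)
  J=12 → Machine 1 (load: 15+12=27)
  J=10 → Machine 2 (load: 15+10=25)
  J=10 → Machine 2 (load: 25+10=35)
Machine loads: [27, 35]
Makespan = max = 35 time units


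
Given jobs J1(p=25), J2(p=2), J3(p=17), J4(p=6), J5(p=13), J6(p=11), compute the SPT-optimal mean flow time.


SPT order: J2 → J4 → J6 → J5 → J3 → J1
Completion times:
  J2: C=2
  J4: C=8
  J6: C=19
  J5: C=32
  J3: C=49
  J1: C=74
Sum = 184, n = 6
Mean flow = 184/6
= 30.67


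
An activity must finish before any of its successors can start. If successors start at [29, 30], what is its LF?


LF = min of all successor start times
Successors start at: [29, 30]
LF = min(29, 30)
= 29


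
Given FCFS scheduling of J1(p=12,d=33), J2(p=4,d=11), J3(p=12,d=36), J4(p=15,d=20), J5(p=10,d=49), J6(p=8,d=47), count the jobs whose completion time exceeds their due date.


Completion vs due date:
  J1: C=12, d=33 → on time
  J2: C=16, d=11 → TARDY
  J3: C=28, d=36 → on time
  J4: C=43, d=20 → TARDY
  J5: C=53, d=49 → TARDY
  J6: C=61, d=47 → TARDY
Tardy jobs: J2, J4, J5, J6
Count = 4


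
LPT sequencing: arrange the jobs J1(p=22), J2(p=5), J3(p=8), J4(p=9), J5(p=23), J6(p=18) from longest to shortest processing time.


LPT: sort by longest processing time first
  J5: p=23
  J1: p=22
  J6: p=18
  J4: p=9
  J3: p=8
  J2: p=5
Order: J5 → J1 → J6 → J4 → J3 → J2


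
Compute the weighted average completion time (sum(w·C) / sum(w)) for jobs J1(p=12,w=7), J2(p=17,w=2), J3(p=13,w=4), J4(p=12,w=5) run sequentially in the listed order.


Completion times:
  J1: C=12, w×C=7×12=84
  J2: C=29, w×C=2×29=58
  J3: C=42, w×C=4×42=168
  J4: C=54, w×C=5×54=270
Sum w×C = 580
Sum w = 18
Weighted avg = 580/18
= 32.22


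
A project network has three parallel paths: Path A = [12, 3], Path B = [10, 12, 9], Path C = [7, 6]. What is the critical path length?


Path A: 12 + 3 = 15
Path B: 10 + 12 + 9 = 31
Path C: 7 + 6 = 13
Critical path = longest = max(15, 31, 13)
= 31 (Path B)


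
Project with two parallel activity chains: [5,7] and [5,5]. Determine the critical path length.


Path A: 5 + 7 = 12
Path B: 5 + 5 = 10
Critical path = longest = max(12, 10)
= 12 (Path A)


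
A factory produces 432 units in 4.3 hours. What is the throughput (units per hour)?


Throughput = units / time
= 432 / 4.3
= 100.5 units/hour


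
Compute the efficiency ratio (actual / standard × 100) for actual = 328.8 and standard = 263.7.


Efficiency = (actual / standard) × 100
= (328.8 / 263.7) × 100
= 124.7%


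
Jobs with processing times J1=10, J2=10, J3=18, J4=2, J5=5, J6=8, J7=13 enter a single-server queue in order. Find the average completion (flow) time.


Completion times:
  J1: completes at 10
  J2: completes at 20
  J3: completes at 38
  J4: completes at 40
  J5: completes at 45
  J6: completes at 53
  J7: completes at 66
Sum = 272
Average = 272/7
= 38.86


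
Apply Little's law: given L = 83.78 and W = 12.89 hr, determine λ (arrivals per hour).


Little's law: L = λW → λ = L / W
= 83.78 / 12.89
= 6.50 per hour


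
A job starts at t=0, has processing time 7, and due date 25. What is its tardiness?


Completion = start + processing = 0 + 7 = 7
Tardiness = max(0, C - d) = max(0, 7 - 25)
= max(0, -18)
= 0


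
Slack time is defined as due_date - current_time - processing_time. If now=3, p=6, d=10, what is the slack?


Slack = due - current_time - processing
= 10 - 3 - 6
= 1


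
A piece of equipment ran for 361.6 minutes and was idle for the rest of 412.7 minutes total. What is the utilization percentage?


Utilization = busy / total × 100
= 361.6 / 412.7 × 100
= 87.6%


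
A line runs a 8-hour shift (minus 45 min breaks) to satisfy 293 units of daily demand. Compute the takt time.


Available = 8×60 - 45 = 435 min
Takt time = 435 / 293
= 1.48 min/unit


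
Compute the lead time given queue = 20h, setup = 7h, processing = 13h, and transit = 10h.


Lead time = queue + setup + processing + transit
= 20 + 7 + 13 + 10
= 50 hours


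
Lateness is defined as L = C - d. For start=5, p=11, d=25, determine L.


Completion = 5 + 11 = 16
Lateness = C - d = 16 - 25
= -9


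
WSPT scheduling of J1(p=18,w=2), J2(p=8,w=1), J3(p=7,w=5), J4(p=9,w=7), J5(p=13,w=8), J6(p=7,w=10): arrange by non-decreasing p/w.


WSPT (Smith's rule): sort by p/w ascending
  J6: p/w = 7/10 = 0.700
  J4: p/w = 9/7 = 1.286
  J3: p/w = 7/5 = 1.400
  J5: p/w = 13/8 = 1.625
  J2: p/w = 8/1 = 8.000
  J1: p/w = 18/2 = 9.000
Order: J6 → J4 → J3 → J5 → J2 → J1


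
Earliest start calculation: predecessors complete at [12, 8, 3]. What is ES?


ES = max of all predecessor completion times
Predecessors: [12, 8, 3]
ES = max(12, 8, 3)
= 12


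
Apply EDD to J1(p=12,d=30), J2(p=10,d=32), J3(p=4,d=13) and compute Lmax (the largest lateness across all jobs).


EDD order: J3 → J1 → J2
Completion and lateness:
  J3: C=4, d=13, L=4-13=-9
  J1: C=16, d=30, L=16-30=-14
  J2: C=26, d=32, L=26-32=-6
Lmax = max(-9, -14, -6)
= -6


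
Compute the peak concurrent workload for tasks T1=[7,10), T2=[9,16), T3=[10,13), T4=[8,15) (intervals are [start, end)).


Check each time point for overlaps:
  t=9: 3 tasks active (T1, T2, T4)
Max concurrent = 3


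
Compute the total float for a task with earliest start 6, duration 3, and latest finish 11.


EF = ES + duration = 6 + 3 = 9
LS = LF - duration = 11 - 3 = 8
Total Float = LF - EF = 11 - 9
(or LS - ES = 8 - 6)
= 2


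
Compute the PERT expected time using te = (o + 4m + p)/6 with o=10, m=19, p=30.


te = (o + 4m + p) / 6
= (10 + 4×19 + 30) / 6
= (10 + 76 + 30) / 6
= 116 / 6
= 19.33


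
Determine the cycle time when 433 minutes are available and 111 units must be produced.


Cycle time = available time / demand
= 433 / 111
= 3.90 min/unit


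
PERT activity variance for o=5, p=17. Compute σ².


σ² = ((p - o) / 6)² = (p - o)² / 36
= (17 - 5)² / 36
= 12² / 36
= 144 / 36
= 4.0000


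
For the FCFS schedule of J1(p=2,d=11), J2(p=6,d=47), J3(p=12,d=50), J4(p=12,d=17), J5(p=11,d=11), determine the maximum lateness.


Lateness per job (L = C - d):
  J1: C=2, d=11, L=-9
  J2: C=8, d=47, L=-39
  J3: C=20, d=50, L=-30
  J4: C=32, d=17, L=15
  J5: C=43, d=11, L=32
Lmax = max(-9, -39, -30, 15, 32)
= 32


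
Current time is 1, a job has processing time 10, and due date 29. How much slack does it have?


Slack = due - current_time - processing
= 29 - 1 - 10
= 18


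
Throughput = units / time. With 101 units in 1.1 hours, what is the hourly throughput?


Throughput = units / time
= 101 / 1.1
= 91.8 units/hour


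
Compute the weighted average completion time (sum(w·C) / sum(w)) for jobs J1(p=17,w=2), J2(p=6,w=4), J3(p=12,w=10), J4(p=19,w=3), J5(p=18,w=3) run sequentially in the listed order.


Completion times:
  J1: C=17, w×C=2×17=34
  J2: C=23, w×C=4×23=92
  J3: C=35, w×C=10×35=350
  J4: C=54, w×C=3×54=162
  J5: C=72, w×C=3×72=216
Sum w×C = 854
Sum w = 22
Weighted avg = 854/22
= 38.82


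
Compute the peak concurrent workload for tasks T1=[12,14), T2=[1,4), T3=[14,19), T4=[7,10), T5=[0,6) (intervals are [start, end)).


Check each time point for overlaps:
  t=1: 2 tasks active (T2, T5)
Max concurrent = 2


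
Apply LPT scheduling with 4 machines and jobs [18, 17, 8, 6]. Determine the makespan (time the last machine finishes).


Jobs (LPT sorted): [18, 17, 8, 6]
Machines: 4
  J=18 → Machine 1 (load: 0+18=18)
  J=17 → Machine 2 (load: 0+17=17)
  J=8 → Machine 3 (load: 0+8=8)
  J=6 → Machine 4 (load: 0+6=6)
Machine loads: [18, 17, 8, 6]
Makespan = max = 18 time units


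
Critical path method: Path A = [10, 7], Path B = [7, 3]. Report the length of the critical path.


Path A: 10 + 7 = 17
Path B: 7 + 3 = 10
Critical path = longest = max(17, 10)
= 17 (Path A)


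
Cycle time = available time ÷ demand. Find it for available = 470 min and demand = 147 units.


Cycle time = available time / demand
= 470 / 147
= 3.20 min/unit


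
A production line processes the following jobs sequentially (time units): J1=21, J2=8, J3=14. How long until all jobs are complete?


Sequential makespan: sum all processing times
= 21 + 8 + 14
= 43 time units


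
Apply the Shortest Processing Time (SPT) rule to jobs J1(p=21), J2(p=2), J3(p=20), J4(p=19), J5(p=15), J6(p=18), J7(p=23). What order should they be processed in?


SPT: sort by shortest processing time
  J2: p=2
  J5: p=15
  J6: p=18
  J4: p=19
  J3: p=20
  J1: p=21
  J7: p=23
Order: J2 → J5 → J6 → J4 → J3 → J1 → J7


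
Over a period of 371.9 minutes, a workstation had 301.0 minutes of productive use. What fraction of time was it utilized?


Utilization = busy / total × 100
= 301.0 / 371.9 × 100
= 80.9%


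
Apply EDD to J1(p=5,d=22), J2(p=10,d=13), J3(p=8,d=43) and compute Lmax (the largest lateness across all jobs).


EDD order: J2 → J1 → J3
Completion and lateness:
  J2: C=10, d=13, L=10-13=-3
  J1: C=15, d=22, L=15-22=-7
  J3: C=23, d=43, L=23-43=-20
Lmax = max(-3, -7, -20)
= -3


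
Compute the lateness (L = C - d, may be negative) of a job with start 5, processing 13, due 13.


Completion = 5 + 13 = 18
Lateness = C - d = 18 - 13
= 5


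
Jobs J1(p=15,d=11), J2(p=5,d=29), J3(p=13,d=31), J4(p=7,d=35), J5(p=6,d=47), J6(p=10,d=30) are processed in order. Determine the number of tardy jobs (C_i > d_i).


Completion vs due date:
  J1: C=15, d=11 → TARDY
  J2: C=20, d=29 → on time
  J3: C=33, d=31 → TARDY
  J4: C=40, d=35 → TARDY
  J5: C=46, d=47 → on time
  J6: C=56, d=30 → TARDY
Tardy jobs: J1, J3, J4, J6
Count = 4


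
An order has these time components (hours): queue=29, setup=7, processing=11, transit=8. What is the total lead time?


Lead time = queue + setup + processing + transit
= 29 + 7 + 11 + 8
= 55 hours


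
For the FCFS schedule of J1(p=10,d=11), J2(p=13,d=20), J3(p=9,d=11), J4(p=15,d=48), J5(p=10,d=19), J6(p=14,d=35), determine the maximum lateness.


Lateness per job (L = C - d):
  J1: C=10, d=11, L=-1
  J2: C=23, d=20, L=3
  J3: C=32, d=11, L=21
  J4: C=47, d=48, L=-1
  J5: C=57, d=19, L=38
  J6: C=71, d=35, L=36
Lmax = max(-1, 3, 21, -1, 38, 36)
= 38


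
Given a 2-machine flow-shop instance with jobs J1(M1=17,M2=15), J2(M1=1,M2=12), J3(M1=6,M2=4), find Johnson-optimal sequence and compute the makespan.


Johnson's rule:
Group 1 (M1≤M2, sort by M1): ['J2']
Group 2 (M1>M2, sort desc M2): ['J1', 'J3']
Sequence: J2 → J1 → J3
Makespan calculation:
  J2: M1 done=1, M2 done=13
  J1: M1 done=18, M2 done=33
  J3: M1 done=24, M2 done=37
= Sequence: J2 → J1 → J3, Makespan: 37


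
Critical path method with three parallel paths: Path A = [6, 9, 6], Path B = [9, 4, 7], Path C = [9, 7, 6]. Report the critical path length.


Path A: 6 + 9 + 6 = 21
Path B: 9 + 4 + 7 = 20
Path C: 9 + 7 + 6 = 22
Critical path = longest = max(21, 20, 22)
= 22 (Path C)


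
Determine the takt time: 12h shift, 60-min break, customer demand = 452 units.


Available = 12×60 - 60 = 660 min
Takt time = 660 / 452
= 1.46 min/unit


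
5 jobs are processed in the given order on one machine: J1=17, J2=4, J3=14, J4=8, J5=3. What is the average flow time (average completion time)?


Completion times:
  J1: completes at 17
  J2: completes at 21
  J3: completes at 35
  J4: completes at 43
  J5: completes at 46
Sum = 162
Average = 162/5
= 32.40


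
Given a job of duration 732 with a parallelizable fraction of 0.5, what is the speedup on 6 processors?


Amdahl's law: T_p = T × ((1-p) + p/N)
= 732 × ((1-0.5) + 0.5/6)
= 732 × (0.50 + 0.0833)
= 732 × 0.5833
= 427.00
Speedup = 732/427.00
= 1.71×


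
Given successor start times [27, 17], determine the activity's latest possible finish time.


LF = min of all successor start times
Successors start at: [27, 17]
LF = min(27, 17)
= 17


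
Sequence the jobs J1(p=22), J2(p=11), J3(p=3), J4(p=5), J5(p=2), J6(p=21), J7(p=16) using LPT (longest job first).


LPT: sort by longest processing time first
  J1: p=22
  J6: p=21
  J7: p=16
  J2: p=11
  J4: p=5
  J3: p=3
  J5: p=2
Order: J1 → J6 → J7 → J2 → J4 → J3 → J5


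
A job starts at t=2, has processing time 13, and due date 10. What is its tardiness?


Completion = start + processing = 2 + 13 = 15
Tardiness = max(0, C - d) = max(0, 15 - 10)
= max(0, 5)
= 5


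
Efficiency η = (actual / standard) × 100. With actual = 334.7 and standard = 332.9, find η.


Efficiency = (actual / standard) × 100
= (334.7 / 332.9) × 100
= 100.5%


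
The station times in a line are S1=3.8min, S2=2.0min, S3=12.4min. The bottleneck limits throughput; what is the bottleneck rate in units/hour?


Bottleneck = longest station time
Station times: [3.8, 2.0, 12.4]
Max = 12.4 min
Rate = 60 / 12.4
= 4.84 units/hour (bottleneck: 12.4min)


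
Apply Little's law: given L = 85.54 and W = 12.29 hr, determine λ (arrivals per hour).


Little's law: L = λW → λ = L / W
= 85.54 / 12.29
= 6.96 per hour


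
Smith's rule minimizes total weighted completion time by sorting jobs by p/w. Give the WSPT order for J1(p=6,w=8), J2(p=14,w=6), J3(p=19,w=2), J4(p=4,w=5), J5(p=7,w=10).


WSPT (Smith's rule): sort by p/w ascending
  J5: p/w = 7/10 = 0.700
  J1: p/w = 6/8 = 0.750
  J4: p/w = 4/5 = 0.800
  J2: p/w = 14/6 = 2.333
  J3: p/w = 19/2 = 9.500
Order: J5 → J1 → J4 → J2 → J3


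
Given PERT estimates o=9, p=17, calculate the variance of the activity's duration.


σ² = ((p - o) / 6)² = (p - o)² / 36
= (17 - 9)² / 36
= 8² / 36
= 64 / 36
= 1.7778


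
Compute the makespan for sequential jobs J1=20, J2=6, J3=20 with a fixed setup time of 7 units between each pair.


Makespan = Σ processing + (n-1) × setup
= (20 + 6 + 20) + (3-1)×7
= 46 + 14
= 60 time units


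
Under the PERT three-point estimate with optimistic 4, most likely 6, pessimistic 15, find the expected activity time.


te = (o + 4m + p) / 6
= (4 + 4×6 + 15) / 6
= (4 + 24 + 15) / 6
= 43 / 6
= 7.17


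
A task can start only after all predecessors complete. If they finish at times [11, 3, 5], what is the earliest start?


ES = max of all predecessor completion times
Predecessors: [11, 3, 5]
ES = max(11, 3, 5)
= 11


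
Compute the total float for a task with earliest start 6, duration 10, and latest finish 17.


EF = ES + duration = 6 + 10 = 16
LS = LF - duration = 17 - 10 = 7
Total Float = LF - EF = 17 - 16
(or LS - ES = 7 - 6)
= 1


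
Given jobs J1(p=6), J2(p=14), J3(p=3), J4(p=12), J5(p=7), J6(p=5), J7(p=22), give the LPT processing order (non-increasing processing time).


LPT: sort by longest processing time first
  J7: p=22
  J2: p=14
  J4: p=12
  J5: p=7
  J1: p=6
  J6: p=5
  J3: p=3
Order: J7 → J2 → J4 → J5 → J1 → J6 → J3


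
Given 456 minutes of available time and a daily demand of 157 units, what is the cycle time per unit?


Cycle time = available time / demand
= 456 / 157
= 2.90 min/unit


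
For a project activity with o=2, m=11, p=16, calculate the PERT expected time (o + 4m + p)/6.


te = (o + 4m + p) / 6
= (2 + 4×11 + 16) / 6
= (2 + 44 + 16) / 6
= 62 / 6
= 10.33


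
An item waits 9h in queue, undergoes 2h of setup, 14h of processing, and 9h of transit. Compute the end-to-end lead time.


Lead time = queue + setup + processing + transit
= 9 + 2 + 14 + 9
= 34 hours


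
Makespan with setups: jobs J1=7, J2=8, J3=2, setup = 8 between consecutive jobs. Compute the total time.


Makespan = Σ processing + (n-1) × setup
= (7 + 8 + 2) + (3-1)×8
= 17 + 16
= 33 time units


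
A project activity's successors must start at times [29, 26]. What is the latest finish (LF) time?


LF = min of all successor start times
Successors start at: [29, 26]
LF = min(29, 26)
= 26


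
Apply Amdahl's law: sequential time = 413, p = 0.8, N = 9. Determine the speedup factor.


Amdahl's law: T_p = T × ((1-p) + p/N)
= 413 × ((1-0.8) + 0.8/9)
= 413 × (0.20 + 0.0889)
= 413 × 0.2889
= 119.31
Speedup = 413/119.31
= 3.46×
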